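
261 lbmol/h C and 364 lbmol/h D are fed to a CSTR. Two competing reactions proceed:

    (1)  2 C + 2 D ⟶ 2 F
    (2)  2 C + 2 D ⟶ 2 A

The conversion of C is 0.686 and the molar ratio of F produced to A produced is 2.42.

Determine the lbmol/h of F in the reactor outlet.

127 lbmol/h

Conversion of C: C consumed = 0.686 × 261 = 179 lbmol/h = 2ξ₁ + 2ξ₂.
Selectivity: 2ξ₁ / (2ξ₂) = 2.42 → ξ₁ = 2.42 ξ₂.
Substitute: (2·2.42 + 2) ξ₂ = 179 → ξ₂ = 26.18 lbmol/h, ξ₁ = 63.35 lbmol/h.
Outlet amounts (n = n₀ + Σ ν·ξ):
  C: 261 − 2(63.35) − 2(26.18) = 81.95
  D: 364 − 2(63.35) − 2(26.18) = 185
  F: 0 + 2(63.35) = 126.7
  A: 0 + 2(26.18) = 52.35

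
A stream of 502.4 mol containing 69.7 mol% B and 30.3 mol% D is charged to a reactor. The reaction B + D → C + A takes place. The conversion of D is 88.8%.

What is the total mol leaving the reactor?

D reacted = 0.888 × 152.2 = 135.2 mol; ν_D = −1, so ξ = 135.2/1 = 135.2 mol.
Outlet amounts (n = n₀ + ν ξ):
  B: 350.2 − 1(135.2) = 215
  D: 152.2 − 1(135.2) = 17.05
  C: 0 + 1(135.2) = 135.2
  A: 0 + 1(135.2) = 135.2
Total out = 215 + 17.05 + 135.2 + 135.2 = 502.4 mol.

502 mol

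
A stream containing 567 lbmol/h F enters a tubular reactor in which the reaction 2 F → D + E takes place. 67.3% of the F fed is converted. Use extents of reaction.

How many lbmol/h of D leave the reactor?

F reacted = 0.673 × 567 = 381.6 lbmol/h; ν_F = −2, so ξ = 381.6/2 = 190.8 lbmol/h.
Outlet amounts (n = n₀ + ν ξ):
  F: 567 − 2(190.8) = 185.4
  D: 0 + 1(190.8) = 190.8
  E: 0 + 1(190.8) = 190.8

191 lbmol/h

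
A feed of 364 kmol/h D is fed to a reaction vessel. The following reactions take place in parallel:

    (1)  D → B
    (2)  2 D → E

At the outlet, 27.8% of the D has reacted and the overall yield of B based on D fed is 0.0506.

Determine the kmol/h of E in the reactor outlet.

Yield of B: 1ξ₁ / 364 = 0.0506 → ξ₁ = 18.42 kmol/h.
Conversion of D: 1ξ₁ + 2ξ₂ = 0.278 × 364 = 101.2 → ξ₂ = 41.39 kmol/h.
Outlet amounts (n = n₀ + Σ ν·ξ):
  D: 364 − 1(18.42) − 2(41.39) = 262.8
  B: 0 + 1(18.42) = 18.42
  E: 0 + 1(41.39) = 41.39

41.4 kmol/h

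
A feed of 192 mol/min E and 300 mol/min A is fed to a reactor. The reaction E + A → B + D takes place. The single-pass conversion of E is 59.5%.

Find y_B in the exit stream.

0.232

E reacted = 0.595 × 192 = 114.2 mol/min; ν_E = −1, so ξ = 114.2/1 = 114.2 mol/min.
Outlet amounts (n = n₀ + ν ξ):
  E: 192 − 1(114.2) = 77.76
  A: 300 − 1(114.2) = 185.8
  B: 0 + 1(114.2) = 114.2
  D: 0 + 1(114.2) = 114.2
Total out = 492 mol/min; y_B = 114.2 / 492 = 0.2322.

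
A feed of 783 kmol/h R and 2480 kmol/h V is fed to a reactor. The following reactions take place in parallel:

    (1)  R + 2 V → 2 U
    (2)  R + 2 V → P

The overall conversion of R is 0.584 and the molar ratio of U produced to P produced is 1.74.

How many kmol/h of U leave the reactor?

425 kmol/h

Conversion of R: R consumed = 0.584 × 783 = 457.3 kmol/h = 1ξ₁ + 1ξ₂.
Selectivity: 2ξ₁ / (1ξ₂) = 1.74 → ξ₁ = 0.87 ξ₂.
Substitute: (1·0.87 + 1) ξ₂ = 457.3 → ξ₂ = 244.5 kmol/h, ξ₁ = 212.7 kmol/h.
Outlet amounts (n = n₀ + Σ ν·ξ):
  R: 783 − 1(212.7) − 1(244.5) = 325.7
  V: 2480 − 2(212.7) − 2(244.5) = 1565
  U: 0 + 2(212.7) = 425.5
  P: 0 + 1(244.5) = 244.5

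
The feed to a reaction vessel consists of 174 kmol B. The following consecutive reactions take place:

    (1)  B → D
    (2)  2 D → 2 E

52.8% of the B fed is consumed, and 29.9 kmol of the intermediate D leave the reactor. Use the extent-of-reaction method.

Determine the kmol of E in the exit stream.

Conversion of B: B consumed = 1ξ₁ = 0.528 × 174 → ξ₁ = 91.87 kmol.
D balance: n_D = 0 + 1ξ₁ − 2ξ₂ = 29.9 → ξ₂ = (1·91.87 − 29.9)/2 = 30.99 kmol.
Outlet amounts (n = n₀ + Σ ν·ξ):
  B: 174 − 1(91.87) = 82.13
  D: 0 + 1(91.87) − 2(30.99) = 29.9
  E: 0 + 2(30.99) = 61.97

62 kmol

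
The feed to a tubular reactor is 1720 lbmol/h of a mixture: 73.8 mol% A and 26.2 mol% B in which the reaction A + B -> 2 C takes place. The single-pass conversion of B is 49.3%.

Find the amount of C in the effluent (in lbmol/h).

444 lbmol/h

B reacted = 0.493 × 450.6 = 222.2 lbmol/h; ν_B = −1, so ξ = 222.2/1 = 222.2 lbmol/h.
Outlet amounts (n = n₀ + ν ξ):
  A: 1269 − 1(222.2) = 1047
  B: 450.6 − 1(222.2) = 228.5
  C: 0 + 2(222.2) = 444.3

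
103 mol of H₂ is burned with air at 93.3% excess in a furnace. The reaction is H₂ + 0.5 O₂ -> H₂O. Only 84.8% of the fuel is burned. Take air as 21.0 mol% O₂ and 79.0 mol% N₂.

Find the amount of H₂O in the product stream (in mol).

87.3 mol

Stoichiometric O₂ = 0.5 × 103 = 51.5 mol; O₂ fed = 51.5 × 1.933 = 99.55 mol.
N₂ fed = 99.55 × 79/21 = 374.5 mol.
Fuel reacted = 0.848 × 103 → ξ = 87.34 mol.
Outlet (n = n₀ + ν ξ):
  H₂: 103 − 1(87.34) = 15.66
  O₂: 99.55 − 0.5(87.34) = 55.88
  N₂: 374.5 (inert)
  H₂O: 0 + 1(87.34) = 87.34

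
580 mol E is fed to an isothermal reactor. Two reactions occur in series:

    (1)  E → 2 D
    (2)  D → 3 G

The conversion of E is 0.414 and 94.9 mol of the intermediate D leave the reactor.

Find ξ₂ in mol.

ξ₂ = 385 mol

Conversion of E: E consumed = 1ξ₁ = 0.414 × 580 → ξ₁ = 240.1 mol.
D balance: n_D = 0 + 2ξ₁ − 1ξ₂ = 94.9 → ξ₂ = (2·240.1 − 94.9)/1 = 385.3 mol.
Outlet amounts (n = n₀ + Σ ν·ξ):
  E: 580 − 1(240.1) = 339.9
  D: 0 + 2(240.1) − 1(385.3) = 94.9
  G: 0 + 3(385.3) = 1156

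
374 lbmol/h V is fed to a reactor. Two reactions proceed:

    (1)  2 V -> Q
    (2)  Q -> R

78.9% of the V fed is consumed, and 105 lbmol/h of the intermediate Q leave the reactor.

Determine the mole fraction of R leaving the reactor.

0.188

Conversion of V: V consumed = 2ξ₁ = 0.789 × 374 → ξ₁ = 147.5 lbmol/h.
Q balance: n_Q = 0 + 1ξ₁ − 1ξ₂ = 105 → ξ₂ = (1·147.5 − 105)/1 = 42.54 lbmol/h.
Outlet amounts (n = n₀ + Σ ν·ξ):
  V: 374 − 2(147.5) = 78.91
  Q: 0 + 1(147.5) − 1(42.54) = 105
  R: 0 + 1(42.54) = 42.54
Total out = 226.5 lbmol/h; y_R = 42.54 / 226.5 = 0.1879.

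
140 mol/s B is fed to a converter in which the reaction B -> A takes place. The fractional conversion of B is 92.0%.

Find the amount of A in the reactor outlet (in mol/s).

B reacted = 0.92 × 140 = 128.8 mol/s; ν_B = −1, so ξ = 128.8/1 = 128.8 mol/s.
Outlet amounts (n = n₀ + ν ξ):
  B: 140 − 1(128.8) = 11.2
  A: 0 + 1(128.8) = 128.8

129 mol/s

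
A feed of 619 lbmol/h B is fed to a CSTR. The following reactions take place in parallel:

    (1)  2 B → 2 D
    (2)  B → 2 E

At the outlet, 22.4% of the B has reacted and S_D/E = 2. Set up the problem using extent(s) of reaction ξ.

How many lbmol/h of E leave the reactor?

Conversion of B: B consumed = 0.224 × 619 = 138.7 lbmol/h = 2ξ₁ + 1ξ₂.
Selectivity: 2ξ₁ / (2ξ₂) = 2 → ξ₁ = 2 ξ₂.
Substitute: (2·2 + 1) ξ₂ = 138.7 → ξ₂ = 27.73 lbmol/h, ξ₁ = 55.46 lbmol/h.
Outlet amounts (n = n₀ + Σ ν·ξ):
  B: 619 − 2(55.46) − 1(27.73) = 480.3
  D: 0 + 2(55.46) = 110.9
  E: 0 + 2(27.73) = 55.46

55.5 lbmol/h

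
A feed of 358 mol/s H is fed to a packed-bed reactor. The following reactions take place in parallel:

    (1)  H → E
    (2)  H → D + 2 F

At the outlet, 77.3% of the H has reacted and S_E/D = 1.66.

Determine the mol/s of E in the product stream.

Conversion of H: H consumed = 0.773 × 358 = 276.7 mol/s = 1ξ₁ + 1ξ₂.
Selectivity: 1ξ₁ / (1ξ₂) = 1.66 → ξ₁ = 1.66 ξ₂.
Substitute: (1·1.66 + 1) ξ₂ = 276.7 → ξ₂ = 104 mol/s, ξ₁ = 172.7 mol/s.
Outlet amounts (n = n₀ + Σ ν·ξ):
  H: 358 − 1(172.7) − 1(104) = 81.27
  E: 0 + 1(172.7) = 172.7
  D: 0 + 1(104) = 104
  F: 0 + 2(104) = 208.1

173 mol/s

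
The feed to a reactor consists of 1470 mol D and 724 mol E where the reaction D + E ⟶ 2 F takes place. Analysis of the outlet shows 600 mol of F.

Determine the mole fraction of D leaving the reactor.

0.533

For F: n = n₀ + 2ξ → 600 = 0 + 2ξ, giving ξ = 300 mol.
Outlet amounts (n = n₀ + ν ξ):
  D: 1470 − 1(300) = 1170
  E: 724 − 1(300) = 424
  F: 0 + 2(300) = 600
Total out = 2194 mol; y_D = 1170 / 2194 = 0.5333.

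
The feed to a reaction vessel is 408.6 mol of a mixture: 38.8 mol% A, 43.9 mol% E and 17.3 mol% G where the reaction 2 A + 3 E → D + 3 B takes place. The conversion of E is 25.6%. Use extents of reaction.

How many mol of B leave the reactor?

45.9 mol

E reacted = 0.256 × 179.4 = 45.92 mol; ν_E = −3, so ξ = 45.92/3 = 15.31 mol.
Outlet amounts (n = n₀ + ν ξ):
  A: 158.5 − 2(15.31) = 127.9
  E: 179.4 − 3(15.31) = 133.5
  D: 0 + 1(15.31) = 15.31
  B: 0 + 3(15.31) = 45.92
  G: 70.69 (inert)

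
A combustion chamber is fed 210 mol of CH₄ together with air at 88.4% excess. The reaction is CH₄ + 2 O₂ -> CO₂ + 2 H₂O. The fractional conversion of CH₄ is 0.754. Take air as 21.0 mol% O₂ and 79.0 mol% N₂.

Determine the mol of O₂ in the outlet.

475 mol

Stoichiometric O₂ = 2 × 210 = 420 mol; O₂ fed = 420 × 1.884 = 791.3 mol.
N₂ fed = 791.3 × 79/21 = 2977 mol.
Fuel reacted = 0.754 × 210 → ξ = 158.3 mol.
Outlet (n = n₀ + ν ξ):
  CH₄: 210 − 1(158.3) = 51.66
  O₂: 791.3 − 2(158.3) = 474.6
  N₂: 2977 (inert)
  CO₂: 0 + 1(158.3) = 158.3
  H₂O: 0 + 2(158.3) = 316.7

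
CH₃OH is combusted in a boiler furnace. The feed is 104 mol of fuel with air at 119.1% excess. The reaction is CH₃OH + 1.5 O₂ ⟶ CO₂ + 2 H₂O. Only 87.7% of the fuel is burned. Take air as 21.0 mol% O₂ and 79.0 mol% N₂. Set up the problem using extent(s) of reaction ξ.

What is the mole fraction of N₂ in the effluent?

Stoichiometric O₂ = 1.5 × 104 = 156 mol; O₂ fed = 156 × 2.191 = 341.8 mol.
N₂ fed = 341.8 × 79/21 = 1286 mol.
Fuel reacted = 0.877 × 104 → ξ = 91.21 mol.
Outlet (n = n₀ + ν ξ):
  CH₃OH: 104 − 1(91.21) = 12.79
  O₂: 341.8 − 1.5(91.21) = 205
  N₂: 1286 (inert)
  CO₂: 0 + 1(91.21) = 91.21
  H₂O: 0 + 2(91.21) = 182.4
Total out = 1777 mol; y_N₂ = 1286 / 1777 = 0.7235.

0.723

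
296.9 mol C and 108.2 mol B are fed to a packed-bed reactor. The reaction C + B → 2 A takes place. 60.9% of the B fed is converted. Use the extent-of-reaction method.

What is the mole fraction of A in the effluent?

B reacted = 0.609 × 108.2 = 65.89 mol; ν_B = −1, so ξ = 65.89/1 = 65.89 mol.
Outlet amounts (n = n₀ + ν ξ):
  C: 296.9 − 1(65.89) = 231
  B: 108.2 − 1(65.89) = 42.31
  A: 0 + 2(65.89) = 131.8
Total out = 405.1 mol; y_A = 131.8 / 405.1 = 0.3253.

0.325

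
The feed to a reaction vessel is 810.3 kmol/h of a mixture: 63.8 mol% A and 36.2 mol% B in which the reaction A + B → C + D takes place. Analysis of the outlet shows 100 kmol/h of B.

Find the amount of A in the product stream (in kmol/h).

324 kmol/h

For B: n = n₀ − 1ξ → 100 = 293.3 − 1ξ, giving ξ = 193.3 kmol/h.
Outlet amounts (n = n₀ + ν ξ):
  A: 517 − 1(193.3) = 323.6
  B: 293.3 − 1(193.3) = 100
  C: 0 + 1(193.3) = 193.3
  D: 0 + 1(193.3) = 193.3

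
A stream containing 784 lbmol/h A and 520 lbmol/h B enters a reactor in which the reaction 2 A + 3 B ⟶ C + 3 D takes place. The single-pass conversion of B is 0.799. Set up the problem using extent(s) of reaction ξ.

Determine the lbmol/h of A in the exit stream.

B reacted = 0.799 × 520 = 415.5 lbmol/h; ν_B = −3, so ξ = 415.5/3 = 138.5 lbmol/h.
Outlet amounts (n = n₀ + ν ξ):
  A: 784 − 2(138.5) = 507
  B: 520 − 3(138.5) = 104.5
  C: 0 + 1(138.5) = 138.5
  D: 0 + 3(138.5) = 415.5

507 lbmol/h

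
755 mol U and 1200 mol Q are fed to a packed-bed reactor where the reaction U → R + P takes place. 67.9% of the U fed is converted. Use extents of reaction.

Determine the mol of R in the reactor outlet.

U reacted = 0.679 × 755 = 512.6 mol; ν_U = −1, so ξ = 512.6/1 = 512.6 mol.
Outlet amounts (n = n₀ + ν ξ):
  U: 755 − 1(512.6) = 242.4
  R: 0 + 1(512.6) = 512.6
  P: 0 + 1(512.6) = 512.6
  Q: 1200 (inert)

513 mol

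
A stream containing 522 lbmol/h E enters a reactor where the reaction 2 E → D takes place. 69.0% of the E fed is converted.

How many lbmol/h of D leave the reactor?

E reacted = 0.69 × 522 = 360.2 lbmol/h; ν_E = −2, so ξ = 360.2/2 = 180.1 lbmol/h.
Outlet amounts (n = n₀ + ν ξ):
  E: 522 − 2(180.1) = 161.8
  D: 0 + 1(180.1) = 180.1

180 lbmol/h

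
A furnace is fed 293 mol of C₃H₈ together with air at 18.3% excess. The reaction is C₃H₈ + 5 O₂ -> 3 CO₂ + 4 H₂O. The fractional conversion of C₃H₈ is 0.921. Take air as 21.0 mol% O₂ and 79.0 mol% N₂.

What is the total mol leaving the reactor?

8820 mol

Stoichiometric O₂ = 5 × 293 = 1465 mol; O₂ fed = 1465 × 1.183 = 1733 mol.
N₂ fed = 1733 × 79/21 = 6520 mol.
Fuel reacted = 0.921 × 293 → ξ = 269.9 mol.
Outlet (n = n₀ + ν ξ):
  C₃H₈: 293 − 1(269.9) = 23.15
  O₂: 1733 − 5(269.9) = 383.8
  N₂: 6520 (inert)
  CO₂: 0 + 3(269.9) = 809.6
  H₂O: 0 + 4(269.9) = 1079
Total out = 23.15 + 383.8 + 6520 + 809.6 + 1079 = 8816 mol.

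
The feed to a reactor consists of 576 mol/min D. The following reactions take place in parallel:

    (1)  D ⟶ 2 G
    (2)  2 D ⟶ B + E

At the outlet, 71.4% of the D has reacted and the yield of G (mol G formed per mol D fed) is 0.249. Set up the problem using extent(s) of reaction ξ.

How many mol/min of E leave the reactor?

170 mol/min

Yield of G: 2ξ₁ / 576 = 0.249 → ξ₁ = 71.71 mol/min.
Conversion of D: 1ξ₁ + 2ξ₂ = 0.714 × 576 = 411.3 → ξ₂ = 169.8 mol/min.
Outlet amounts (n = n₀ + Σ ν·ξ):
  D: 576 − 1(71.71) − 2(169.8) = 164.7
  G: 0 + 2(71.71) = 143.4
  B: 0 + 1(169.8) = 169.8
  E: 0 + 1(169.8) = 169.8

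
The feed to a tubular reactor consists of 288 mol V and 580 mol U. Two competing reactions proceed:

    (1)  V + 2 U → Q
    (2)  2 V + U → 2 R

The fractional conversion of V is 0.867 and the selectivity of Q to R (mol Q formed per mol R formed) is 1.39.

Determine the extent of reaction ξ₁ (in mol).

ξ₁ = 145 mol

Conversion of V: V consumed = 0.867 × 288 = 249.7 mol = 1ξ₁ + 2ξ₂.
Selectivity: 1ξ₁ / (2ξ₂) = 1.39 → ξ₁ = 2.78 ξ₂.
Substitute: (1·2.78 + 2) ξ₂ = 249.7 → ξ₂ = 52.24 mol, ξ₁ = 145.2 mol.
Outlet amounts (n = n₀ + Σ ν·ξ):
  V: 288 − 1(145.2) − 2(52.24) = 38.3
  U: 580 − 2(145.2) − 1(52.24) = 237.3
  Q: 0 + 1(145.2) = 145.2
  R: 0 + 2(52.24) = 104.5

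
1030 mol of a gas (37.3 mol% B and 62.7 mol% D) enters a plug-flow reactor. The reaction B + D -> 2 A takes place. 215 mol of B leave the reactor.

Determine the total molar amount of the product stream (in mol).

1030 mol

For B: n = n₀ − 1ξ → 215 = 384.2 − 1ξ, giving ξ = 169.2 mol.
Outlet amounts (n = n₀ + ν ξ):
  B: 384.2 − 1(169.2) = 215
  D: 645.8 − 1(169.2) = 476.6
  A: 0 + 2(169.2) = 338.4
Total out = 215 + 476.6 + 338.4 = 1030 mol.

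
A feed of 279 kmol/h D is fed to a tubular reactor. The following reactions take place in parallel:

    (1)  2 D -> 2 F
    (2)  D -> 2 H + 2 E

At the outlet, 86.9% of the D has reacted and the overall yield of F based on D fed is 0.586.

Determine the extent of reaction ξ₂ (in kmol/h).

Yield of F: 2ξ₁ / 279 = 0.586 → ξ₁ = 81.75 kmol/h.
Conversion of D: 2ξ₁ + 1ξ₂ = 0.869 × 279 = 242.5 → ξ₂ = 78.96 kmol/h.
Outlet amounts (n = n₀ + Σ ν·ξ):
  D: 279 − 2(81.75) − 1(78.96) = 36.55
  F: 0 + 2(81.75) = 163.5
  H: 0 + 2(78.96) = 157.9
  E: 0 + 2(78.96) = 157.9

ξ₂ = 79 kmol/h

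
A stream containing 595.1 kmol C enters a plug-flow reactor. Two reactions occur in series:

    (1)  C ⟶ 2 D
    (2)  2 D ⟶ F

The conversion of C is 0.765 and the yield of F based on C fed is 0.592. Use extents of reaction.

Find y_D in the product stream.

Conversion of C: C consumed = 1ξ₁ = 0.765 × 595.1 → ξ₁ = 455.3 kmol.
Yield of F: 1ξ₂ / 595.1 = 0.592 → ξ₂ = 352.3 kmol.
Outlet amounts (n = n₀ + Σ ν·ξ):
  C: 595.1 − 1(455.3) = 139.8
  D: 0 + 2(455.3) − 2(352.3) = 205.9
  F: 0 + 1(352.3) = 352.3
Total out = 698.1 kmol; y_D = 205.9 / 698.1 = 0.295.

0.295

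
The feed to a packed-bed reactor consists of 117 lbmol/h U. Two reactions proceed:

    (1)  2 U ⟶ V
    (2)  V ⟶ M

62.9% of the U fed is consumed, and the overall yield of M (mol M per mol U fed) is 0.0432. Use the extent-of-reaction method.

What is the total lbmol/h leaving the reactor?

Conversion of U: U consumed = 2ξ₁ = 0.629 × 117 → ξ₁ = 36.8 lbmol/h.
Yield of M: 1ξ₂ / 117 = 0.0432 → ξ₂ = 5.054 lbmol/h.
Outlet amounts (n = n₀ + Σ ν·ξ):
  U: 117 − 2(36.8) = 43.41
  V: 0 + 1(36.8) − 1(5.054) = 31.74
  M: 0 + 1(5.054) = 5.054
Total out = 43.41 + 31.74 + 5.054 = 80.2 lbmol/h.

80.2 lbmol/h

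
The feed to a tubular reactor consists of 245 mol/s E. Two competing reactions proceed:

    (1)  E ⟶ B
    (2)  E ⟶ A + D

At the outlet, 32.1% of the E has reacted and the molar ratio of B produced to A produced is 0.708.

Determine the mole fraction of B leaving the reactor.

0.112

Conversion of E: E consumed = 0.321 × 245 = 78.64 mol/s = 1ξ₁ + 1ξ₂.
Selectivity: 1ξ₁ / (1ξ₂) = 0.708 → ξ₁ = 0.708 ξ₂.
Substitute: (1·0.708 + 1) ξ₂ = 78.64 → ξ₂ = 46.05 mol/s, ξ₁ = 32.6 mol/s.
Outlet amounts (n = n₀ + Σ ν·ξ):
  E: 245 − 1(32.6) − 1(46.05) = 166.4
  B: 0 + 1(32.6) = 32.6
  A: 0 + 1(46.05) = 46.05
  D: 0 + 1(46.05) = 46.05
Total out = 291 mol/s; y_B = 32.6 / 291 = 0.112.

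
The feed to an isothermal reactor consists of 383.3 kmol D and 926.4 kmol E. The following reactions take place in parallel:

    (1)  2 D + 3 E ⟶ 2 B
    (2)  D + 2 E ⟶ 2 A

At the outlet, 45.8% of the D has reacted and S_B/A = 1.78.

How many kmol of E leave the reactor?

Conversion of D: D consumed = 0.458 × 383.3 = 175.6 kmol = 2ξ₁ + 1ξ₂.
Selectivity: 2ξ₁ / (2ξ₂) = 1.78 → ξ₁ = 1.78 ξ₂.
Substitute: (2·1.78 + 1) ξ₂ = 175.6 → ξ₂ = 38.5 kmol, ξ₁ = 68.53 kmol.
Outlet amounts (n = n₀ + Σ ν·ξ):
  D: 383.3 − 2(68.53) − 1(38.5) = 207.7
  E: 926.4 − 3(68.53) − 2(38.5) = 643.8
  B: 0 + 2(68.53) = 137.1
  A: 0 + 2(38.5) = 77

644 kmol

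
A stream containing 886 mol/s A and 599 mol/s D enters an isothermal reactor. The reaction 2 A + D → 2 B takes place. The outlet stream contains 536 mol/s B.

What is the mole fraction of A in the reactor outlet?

For B: n = n₀ + 2ξ → 536 = 0 + 2ξ, giving ξ = 268 mol/s.
Outlet amounts (n = n₀ + ν ξ):
  A: 886 − 2(268) = 350
  D: 599 − 1(268) = 331
  B: 0 + 2(268) = 536
Total out = 1217 mol/s; y_A = 350 / 1217 = 0.2876.

0.288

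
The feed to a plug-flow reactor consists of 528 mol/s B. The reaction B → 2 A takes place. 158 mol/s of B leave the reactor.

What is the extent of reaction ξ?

ξ = 370 mol/s

For B: n = n₀ − 1ξ → 158 = 528 − 1ξ, giving ξ = 370 mol/s.
Outlet amounts (n = n₀ + ν ξ):
  B: 528 − 1(370) = 158
  A: 0 + 2(370) = 740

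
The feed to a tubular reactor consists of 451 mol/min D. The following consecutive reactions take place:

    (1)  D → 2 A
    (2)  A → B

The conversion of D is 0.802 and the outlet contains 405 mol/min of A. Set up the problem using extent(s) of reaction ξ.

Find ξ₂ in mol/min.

ξ₂ = 318 mol/min

Conversion of D: D consumed = 1ξ₁ = 0.802 × 451 → ξ₁ = 361.7 mol/min.
A balance: n_A = 0 + 2ξ₁ − 1ξ₂ = 405 → ξ₂ = (2·361.7 − 405)/1 = 318.4 mol/min.
Outlet amounts (n = n₀ + Σ ν·ξ):
  D: 451 − 1(361.7) = 89.3
  A: 0 + 2(361.7) − 1(318.4) = 405
  B: 0 + 1(318.4) = 318.4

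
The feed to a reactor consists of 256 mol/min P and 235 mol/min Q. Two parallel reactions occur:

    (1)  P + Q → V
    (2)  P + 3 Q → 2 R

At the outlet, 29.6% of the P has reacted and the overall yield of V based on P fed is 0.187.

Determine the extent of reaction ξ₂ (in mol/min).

ξ₂ = 27.9 mol/min

Yield of V: 1ξ₁ / 256 = 0.187 → ξ₁ = 47.87 mol/min.
Conversion of P: 1ξ₁ + 1ξ₂ = 0.296 × 256 = 75.78 → ξ₂ = 27.9 mol/min.
Outlet amounts (n = n₀ + Σ ν·ξ):
  P: 256 − 1(47.87) − 1(27.9) = 180.2
  Q: 235 − 1(47.87) − 3(27.9) = 103.4
  V: 0 + 1(47.87) = 47.87
  R: 0 + 2(27.9) = 55.81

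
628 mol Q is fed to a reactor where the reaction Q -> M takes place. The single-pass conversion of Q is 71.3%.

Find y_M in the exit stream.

0.713

Q reacted = 0.713 × 628 = 447.8 mol; ν_Q = −1, so ξ = 447.8/1 = 447.8 mol.
Outlet amounts (n = n₀ + ν ξ):
  Q: 628 − 1(447.8) = 180.2
  M: 0 + 1(447.8) = 447.8
Total out = 628 mol; y_M = 447.8 / 628 = 0.713.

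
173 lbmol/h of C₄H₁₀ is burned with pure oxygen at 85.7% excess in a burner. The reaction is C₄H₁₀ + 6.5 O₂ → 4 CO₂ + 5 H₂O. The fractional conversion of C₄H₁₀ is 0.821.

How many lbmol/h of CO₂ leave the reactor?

Stoichiometric O₂ = 6.5 × 173 = 1124 lbmol/h; O₂ fed = 1124 × 1.857 = 2088 lbmol/h.
Fuel reacted = 0.821 × 173 → ξ = 142 lbmol/h.
Outlet (n = n₀ + ν ξ):
  C₄H₁₀: 173 − 1(142) = 30.97
  O₂: 2088 − 6.5(142) = 1165
  CO₂: 0 + 4(142) = 568.1
  H₂O: 0 + 5(142) = 710.2

568 lbmol/h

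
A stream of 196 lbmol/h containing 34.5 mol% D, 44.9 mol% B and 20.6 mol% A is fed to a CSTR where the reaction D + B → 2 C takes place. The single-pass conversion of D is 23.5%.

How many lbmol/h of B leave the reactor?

72.1 lbmol/h

D reacted = 0.235 × 67.62 = 15.89 lbmol/h; ν_D = −1, so ξ = 15.89/1 = 15.89 lbmol/h.
Outlet amounts (n = n₀ + ν ξ):
  D: 67.62 − 1(15.89) = 51.73
  B: 88 − 1(15.89) = 72.11
  C: 0 + 2(15.89) = 31.78
  A: 40.38 (inert)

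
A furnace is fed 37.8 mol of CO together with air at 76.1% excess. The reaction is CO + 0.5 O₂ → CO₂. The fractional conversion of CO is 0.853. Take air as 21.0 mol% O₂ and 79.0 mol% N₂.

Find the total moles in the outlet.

180 mol

Stoichiometric O₂ = 0.5 × 37.8 = 18.9 mol; O₂ fed = 18.9 × 1.761 = 33.28 mol.
N₂ fed = 33.28 × 79/21 = 125.2 mol.
Fuel reacted = 0.853 × 37.8 → ξ = 32.24 mol.
Outlet (n = n₀ + ν ξ):
  CO: 37.8 − 1(32.24) = 5.557
  O₂: 33.28 − 0.5(32.24) = 17.16
  N₂: 125.2 (inert)
  CO₂: 0 + 1(32.24) = 32.24
Total out = 5.557 + 17.16 + 125.2 + 32.24 = 180.2 mol.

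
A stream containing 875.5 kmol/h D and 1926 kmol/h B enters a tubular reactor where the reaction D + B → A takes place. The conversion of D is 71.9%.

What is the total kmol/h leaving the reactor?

D reacted = 0.719 × 875.5 = 629.5 kmol/h; ν_D = −1, so ξ = 629.5/1 = 629.5 kmol/h.
Outlet amounts (n = n₀ + ν ξ):
  D: 875.5 − 1(629.5) = 246
  B: 1926 − 1(629.5) = 1297
  A: 0 + 1(629.5) = 629.5
Total out = 246 + 1297 + 629.5 = 2172 kmol/h.

2170 kmol/h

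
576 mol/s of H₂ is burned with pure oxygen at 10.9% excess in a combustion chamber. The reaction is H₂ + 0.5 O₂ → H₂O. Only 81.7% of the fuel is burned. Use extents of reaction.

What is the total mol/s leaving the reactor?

Stoichiometric O₂ = 0.5 × 576 = 288 mol/s; O₂ fed = 288 × 1.109 = 319.4 mol/s.
Fuel reacted = 0.817 × 576 → ξ = 470.6 mol/s.
Outlet (n = n₀ + ν ξ):
  H₂: 576 − 1(470.6) = 105.4
  O₂: 319.4 − 0.5(470.6) = 84.1
  H₂O: 0 + 1(470.6) = 470.6
Total out = 105.4 + 84.1 + 470.6 = 660.1 mol/s.

660 mol/s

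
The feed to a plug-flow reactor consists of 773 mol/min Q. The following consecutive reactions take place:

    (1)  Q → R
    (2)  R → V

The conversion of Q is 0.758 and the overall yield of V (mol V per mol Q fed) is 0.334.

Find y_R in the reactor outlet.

0.424

Conversion of Q: Q consumed = 1ξ₁ = 0.758 × 773 → ξ₁ = 585.9 mol/min.
Yield of V: 1ξ₂ / 773 = 0.334 → ξ₂ = 258.2 mol/min.
Outlet amounts (n = n₀ + Σ ν·ξ):
  Q: 773 − 1(585.9) = 187.1
  R: 0 + 1(585.9) − 1(258.2) = 327.8
  V: 0 + 1(258.2) = 258.2
Total out = 773 mol/min; y_R = 327.8 / 773 = 0.424.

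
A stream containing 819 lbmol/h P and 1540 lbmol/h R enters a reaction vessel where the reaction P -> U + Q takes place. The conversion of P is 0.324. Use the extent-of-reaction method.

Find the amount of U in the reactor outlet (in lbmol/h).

265 lbmol/h

P reacted = 0.324 × 819 = 265.4 lbmol/h; ν_P = −1, so ξ = 265.4/1 = 265.4 lbmol/h.
Outlet amounts (n = n₀ + ν ξ):
  P: 819 − 1(265.4) = 553.6
  U: 0 + 1(265.4) = 265.4
  Q: 0 + 1(265.4) = 265.4
  R: 1540 (inert)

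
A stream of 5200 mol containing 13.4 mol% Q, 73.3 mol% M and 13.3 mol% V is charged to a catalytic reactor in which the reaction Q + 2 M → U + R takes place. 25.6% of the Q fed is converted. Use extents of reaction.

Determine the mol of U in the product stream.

Q reacted = 0.256 × 696.8 = 178.4 mol; ν_Q = −1, so ξ = 178.4/1 = 178.4 mol.
Outlet amounts (n = n₀ + ν ξ):
  Q: 696.8 − 1(178.4) = 518.4
  M: 3812 − 2(178.4) = 3455
  U: 0 + 1(178.4) = 178.4
  R: 0 + 1(178.4) = 178.4
  V: 691.6 (inert)

178 mol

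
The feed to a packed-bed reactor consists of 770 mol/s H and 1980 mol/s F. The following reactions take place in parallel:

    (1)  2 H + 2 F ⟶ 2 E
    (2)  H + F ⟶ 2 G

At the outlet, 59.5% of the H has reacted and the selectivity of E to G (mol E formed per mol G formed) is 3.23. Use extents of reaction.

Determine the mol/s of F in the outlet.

1520 mol/s

Conversion of H: H consumed = 0.595 × 770 = 458.1 mol/s = 2ξ₁ + 1ξ₂.
Selectivity: 2ξ₁ / (2ξ₂) = 3.23 → ξ₁ = 3.23 ξ₂.
Substitute: (2·3.23 + 1) ξ₂ = 458.1 → ξ₂ = 61.41 mol/s, ξ₁ = 198.4 mol/s.
Outlet amounts (n = n₀ + Σ ν·ξ):
  H: 770 − 2(198.4) − 1(61.41) = 311.9
  F: 1980 − 2(198.4) − 1(61.41) = 1522
  E: 0 + 2(198.4) = 396.7
  G: 0 + 2(61.41) = 122.8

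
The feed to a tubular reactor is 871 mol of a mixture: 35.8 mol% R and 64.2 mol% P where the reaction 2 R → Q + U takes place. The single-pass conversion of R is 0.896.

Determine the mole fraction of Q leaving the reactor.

0.16

R reacted = 0.896 × 311.8 = 279.4 mol; ν_R = −2, so ξ = 279.4/2 = 139.7 mol.
Outlet amounts (n = n₀ + ν ξ):
  R: 311.8 − 2(139.7) = 32.43
  Q: 0 + 1(139.7) = 139.7
  U: 0 + 1(139.7) = 139.7
  P: 559.2 (inert)
Total out = 871 mol; y_Q = 139.7 / 871 = 0.1604.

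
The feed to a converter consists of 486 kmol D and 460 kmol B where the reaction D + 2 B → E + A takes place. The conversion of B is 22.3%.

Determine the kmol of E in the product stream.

B reacted = 0.223 × 460 = 102.6 kmol; ν_B = −2, so ξ = 102.6/2 = 51.29 kmol.
Outlet amounts (n = n₀ + ν ξ):
  D: 486 − 1(51.29) = 434.7
  B: 460 − 2(51.29) = 357.4
  E: 0 + 1(51.29) = 51.29
  A: 0 + 1(51.29) = 51.29

51.3 kmol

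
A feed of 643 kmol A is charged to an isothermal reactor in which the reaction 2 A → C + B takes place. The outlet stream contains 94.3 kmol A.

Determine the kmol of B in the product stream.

For A: n = n₀ − 2ξ → 94.3 = 643 − 2ξ, giving ξ = 274.4 kmol.
Outlet amounts (n = n₀ + ν ξ):
  A: 643 − 2(274.4) = 94.3
  C: 0 + 1(274.4) = 274.4
  B: 0 + 1(274.4) = 274.4

274 kmol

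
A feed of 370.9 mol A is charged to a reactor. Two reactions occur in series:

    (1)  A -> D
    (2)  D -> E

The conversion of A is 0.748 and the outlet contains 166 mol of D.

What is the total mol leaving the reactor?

371 mol

Conversion of A: A consumed = 1ξ₁ = 0.748 × 370.9 → ξ₁ = 277.4 mol.
D balance: n_D = 0 + 1ξ₁ − 1ξ₂ = 166 → ξ₂ = (1·277.4 − 166)/1 = 111.4 mol.
Outlet amounts (n = n₀ + Σ ν·ξ):
  A: 370.9 − 1(277.4) = 93.47
  D: 0 + 1(277.4) − 1(111.4) = 166
  E: 0 + 1(111.4) = 111.4
Total out = 93.47 + 166 + 111.4 = 370.9 mol.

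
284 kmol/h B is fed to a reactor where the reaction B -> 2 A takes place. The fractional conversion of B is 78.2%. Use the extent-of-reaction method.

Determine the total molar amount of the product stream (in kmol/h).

B reacted = 0.782 × 284 = 222.1 kmol/h; ν_B = −1, so ξ = 222.1/1 = 222.1 kmol/h.
Outlet amounts (n = n₀ + ν ξ):
  B: 284 − 1(222.1) = 61.91
  A: 0 + 2(222.1) = 444.2
Total out = 61.91 + 444.2 = 506.1 kmol/h.

506 kmol/h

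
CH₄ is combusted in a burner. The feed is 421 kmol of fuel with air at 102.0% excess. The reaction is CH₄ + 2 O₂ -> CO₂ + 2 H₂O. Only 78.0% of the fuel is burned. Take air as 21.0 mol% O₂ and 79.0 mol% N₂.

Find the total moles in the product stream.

Stoichiometric O₂ = 2 × 421 = 842 kmol; O₂ fed = 842 × 2.020 = 1701 kmol.
N₂ fed = 1701 × 79/21 = 6398 kmol.
Fuel reacted = 0.78 × 421 → ξ = 328.4 kmol.
Outlet (n = n₀ + ν ξ):
  CH₄: 421 − 1(328.4) = 92.62
  O₂: 1701 − 2(328.4) = 1044
  N₂: 6398 (inert)
  CO₂: 0 + 1(328.4) = 328.4
  H₂O: 0 + 2(328.4) = 656.8
Total out = 92.62 + 1044 + 6398 + 328.4 + 656.8 = 8520 kmol.

8520 kmol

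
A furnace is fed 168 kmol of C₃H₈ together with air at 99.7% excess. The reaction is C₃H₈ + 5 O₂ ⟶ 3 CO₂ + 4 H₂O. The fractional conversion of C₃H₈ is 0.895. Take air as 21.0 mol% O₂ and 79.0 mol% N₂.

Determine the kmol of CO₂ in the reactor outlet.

Stoichiometric O₂ = 5 × 168 = 840 kmol; O₂ fed = 840 × 1.997 = 1677 kmol.
N₂ fed = 1677 × 79/21 = 6311 kmol.
Fuel reacted = 0.895 × 168 → ξ = 150.4 kmol.
Outlet (n = n₀ + ν ξ):
  C₃H₈: 168 − 1(150.4) = 17.64
  O₂: 1677 − 5(150.4) = 925.7
  N₂: 6311 (inert)
  CO₂: 0 + 3(150.4) = 451.1
  H₂O: 0 + 4(150.4) = 601.4

451 kmol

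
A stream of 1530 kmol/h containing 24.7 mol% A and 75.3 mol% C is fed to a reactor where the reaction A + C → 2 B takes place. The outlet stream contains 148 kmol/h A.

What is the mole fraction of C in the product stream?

0.603

For A: n = n₀ − 1ξ → 148 = 377.9 − 1ξ, giving ξ = 229.9 kmol/h.
Outlet amounts (n = n₀ + ν ξ):
  A: 377.9 − 1(229.9) = 148
  C: 1152 − 1(229.9) = 922.2
  B: 0 + 2(229.9) = 459.8
Total out = 1530 kmol/h; y_C = 922.2 / 1530 = 0.6027.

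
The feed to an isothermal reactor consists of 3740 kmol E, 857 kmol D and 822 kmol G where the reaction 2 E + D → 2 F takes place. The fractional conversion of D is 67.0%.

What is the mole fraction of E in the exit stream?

D reacted = 0.67 × 857 = 574.2 kmol; ν_D = −1, so ξ = 574.2/1 = 574.2 kmol.
Outlet amounts (n = n₀ + ν ξ):
  E: 3740 − 2(574.2) = 2592
  D: 857 − 1(574.2) = 282.8
  F: 0 + 2(574.2) = 1148
  G: 822 (inert)
Total out = 4845 kmol; y_E = 2592 / 4845 = 0.5349.

0.535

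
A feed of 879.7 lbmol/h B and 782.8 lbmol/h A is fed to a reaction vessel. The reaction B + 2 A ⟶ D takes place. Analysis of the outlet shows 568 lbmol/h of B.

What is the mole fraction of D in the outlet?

0.3

For B: n = n₀ − 1ξ → 568 = 879.7 − 1ξ, giving ξ = 311.7 lbmol/h.
Outlet amounts (n = n₀ + ν ξ):
  B: 879.7 − 1(311.7) = 568
  A: 782.8 − 2(311.7) = 159.4
  D: 0 + 1(311.7) = 311.7
Total out = 1039 lbmol/h; y_D = 311.7 / 1039 = 0.3.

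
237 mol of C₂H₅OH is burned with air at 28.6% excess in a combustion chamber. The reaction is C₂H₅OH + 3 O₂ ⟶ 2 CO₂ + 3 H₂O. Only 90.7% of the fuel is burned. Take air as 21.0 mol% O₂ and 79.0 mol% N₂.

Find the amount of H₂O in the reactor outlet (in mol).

Stoichiometric O₂ = 3 × 237 = 711 mol; O₂ fed = 711 × 1.286 = 914.3 mol.
N₂ fed = 914.3 × 79/21 = 3440 mol.
Fuel reacted = 0.907 × 237 → ξ = 215 mol.
Outlet (n = n₀ + ν ξ):
  C₂H₅OH: 237 − 1(215) = 22.04
  O₂: 914.3 − 3(215) = 269.5
  N₂: 3440 (inert)
  CO₂: 0 + 2(215) = 429.9
  H₂O: 0 + 3(215) = 644.9

645 mol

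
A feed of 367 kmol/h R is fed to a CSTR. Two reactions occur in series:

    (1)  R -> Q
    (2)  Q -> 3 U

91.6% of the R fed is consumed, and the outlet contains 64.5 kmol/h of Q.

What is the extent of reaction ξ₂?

ξ₂ = 272 kmol/h

Conversion of R: R consumed = 1ξ₁ = 0.916 × 367 → ξ₁ = 336.2 kmol/h.
Q balance: n_Q = 0 + 1ξ₁ − 1ξ₂ = 64.5 → ξ₂ = (1·336.2 − 64.5)/1 = 271.7 kmol/h.
Outlet amounts (n = n₀ + Σ ν·ξ):
  R: 367 − 1(336.2) = 30.83
  Q: 0 + 1(336.2) − 1(271.7) = 64.5
  U: 0 + 3(271.7) = 815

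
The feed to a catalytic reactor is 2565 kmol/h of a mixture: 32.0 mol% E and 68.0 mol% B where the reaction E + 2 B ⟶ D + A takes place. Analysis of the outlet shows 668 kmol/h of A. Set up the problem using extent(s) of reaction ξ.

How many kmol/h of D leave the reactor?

For A: n = n₀ + 1ξ → 668 = 0 + 1ξ, giving ξ = 668 kmol/h.
Outlet amounts (n = n₀ + ν ξ):
  E: 820.8 − 1(668) = 152.8
  B: 1744 − 2(668) = 408.2
  D: 0 + 1(668) = 668
  A: 0 + 1(668) = 668

668 kmol/h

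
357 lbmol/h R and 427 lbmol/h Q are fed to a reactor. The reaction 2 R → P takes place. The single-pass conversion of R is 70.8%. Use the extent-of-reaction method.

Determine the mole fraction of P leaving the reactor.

0.192

R reacted = 0.708 × 357 = 252.8 lbmol/h; ν_R = −2, so ξ = 252.8/2 = 126.4 lbmol/h.
Outlet amounts (n = n₀ + ν ξ):
  R: 357 − 2(126.4) = 104.2
  P: 0 + 1(126.4) = 126.4
  Q: 427 (inert)
Total out = 657.6 lbmol/h; y_P = 126.4 / 657.6 = 0.1922.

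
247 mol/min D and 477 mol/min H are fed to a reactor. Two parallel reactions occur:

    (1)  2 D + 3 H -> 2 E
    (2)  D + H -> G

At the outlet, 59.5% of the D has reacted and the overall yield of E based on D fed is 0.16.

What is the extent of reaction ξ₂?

ξ₂ = 107 mol/min

Yield of E: 2ξ₁ / 247 = 0.16 → ξ₁ = 19.76 mol/min.
Conversion of D: 2ξ₁ + 1ξ₂ = 0.595 × 247 = 147 → ξ₂ = 107.4 mol/min.
Outlet amounts (n = n₀ + Σ ν·ξ):
  D: 247 − 2(19.76) − 1(107.4) = 100
  H: 477 − 3(19.76) − 1(107.4) = 310.3
  E: 0 + 2(19.76) = 39.52
  G: 0 + 1(107.4) = 107.4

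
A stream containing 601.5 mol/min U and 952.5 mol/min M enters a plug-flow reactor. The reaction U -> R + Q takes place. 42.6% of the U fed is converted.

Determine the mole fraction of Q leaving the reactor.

0.142

U reacted = 0.426 × 601.5 = 256.2 mol/min; ν_U = −1, so ξ = 256.2/1 = 256.2 mol/min.
Outlet amounts (n = n₀ + ν ξ):
  U: 601.5 − 1(256.2) = 345.3
  R: 0 + 1(256.2) = 256.2
  Q: 0 + 1(256.2) = 256.2
  M: 952.5 (inert)
Total out = 1810 mol/min; y_Q = 256.2 / 1810 = 0.1415.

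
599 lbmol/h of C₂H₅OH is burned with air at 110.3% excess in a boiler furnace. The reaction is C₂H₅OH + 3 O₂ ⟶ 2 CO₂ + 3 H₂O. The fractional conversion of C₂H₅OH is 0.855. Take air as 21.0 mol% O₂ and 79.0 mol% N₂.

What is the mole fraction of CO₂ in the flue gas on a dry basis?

0.0583

Stoichiometric O₂ = 3 × 599 = 1797 lbmol/h; O₂ fed = 1797 × 2.103 = 3779 lbmol/h.
N₂ fed = 3779 × 79/21 = 14220 lbmol/h.
Fuel reacted = 0.855 × 599 → ξ = 512.1 lbmol/h.
Outlet (n = n₀ + ν ξ):
  C₂H₅OH: 599 − 1(512.1) = 86.86
  O₂: 3779 − 3(512.1) = 2243
  N₂: 14220 (inert)
  CO₂: 0 + 2(512.1) = 1024
  H₂O: 0 + 3(512.1) = 1536
Dry total = 17570 lbmol/h; y_CO₂ (dry) = 1024 / 17570 = 0.0583.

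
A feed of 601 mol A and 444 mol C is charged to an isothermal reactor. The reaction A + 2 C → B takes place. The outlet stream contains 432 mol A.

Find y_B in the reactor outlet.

0.239

For A: n = n₀ − 1ξ → 432 = 601 − 1ξ, giving ξ = 169 mol.
Outlet amounts (n = n₀ + ν ξ):
  A: 601 − 1(169) = 432
  C: 444 − 2(169) = 106
  B: 0 + 1(169) = 169
Total out = 707 mol; y_B = 169 / 707 = 0.239.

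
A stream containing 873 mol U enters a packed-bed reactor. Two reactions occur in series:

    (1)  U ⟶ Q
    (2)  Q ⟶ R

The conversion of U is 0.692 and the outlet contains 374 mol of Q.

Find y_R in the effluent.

0.264

Conversion of U: U consumed = 1ξ₁ = 0.692 × 873 → ξ₁ = 604.1 mol.
Q balance: n_Q = 0 + 1ξ₁ − 1ξ₂ = 374 → ξ₂ = (1·604.1 − 374)/1 = 230.1 mol.
Outlet amounts (n = n₀ + Σ ν·ξ):
  U: 873 − 1(604.1) = 268.9
  Q: 0 + 1(604.1) − 1(230.1) = 374
  R: 0 + 1(230.1) = 230.1
Total out = 873 mol; y_R = 230.1 / 873 = 0.2636.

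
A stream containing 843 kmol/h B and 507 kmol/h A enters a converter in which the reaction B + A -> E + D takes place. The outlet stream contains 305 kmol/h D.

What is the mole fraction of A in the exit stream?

0.15

For D: n = n₀ + 1ξ → 305 = 0 + 1ξ, giving ξ = 305 kmol/h.
Outlet amounts (n = n₀ + ν ξ):
  B: 843 − 1(305) = 538
  A: 507 − 1(305) = 202
  E: 0 + 1(305) = 305
  D: 0 + 1(305) = 305
Total out = 1350 kmol/h; y_A = 202 / 1350 = 0.1496.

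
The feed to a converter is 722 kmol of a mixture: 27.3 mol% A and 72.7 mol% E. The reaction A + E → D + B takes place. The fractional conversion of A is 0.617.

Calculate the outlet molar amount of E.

403 kmol

A reacted = 0.617 × 197.1 = 121.6 kmol; ν_A = −1, so ξ = 121.6/1 = 121.6 kmol.
Outlet amounts (n = n₀ + ν ξ):
  A: 197.1 − 1(121.6) = 75.49
  E: 524.9 − 1(121.6) = 403.3
  D: 0 + 1(121.6) = 121.6
  B: 0 + 1(121.6) = 121.6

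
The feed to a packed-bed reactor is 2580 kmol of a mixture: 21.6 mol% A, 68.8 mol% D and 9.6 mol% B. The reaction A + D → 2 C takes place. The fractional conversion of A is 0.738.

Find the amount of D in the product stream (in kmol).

1360 kmol

A reacted = 0.738 × 557.3 = 411.3 kmol; ν_A = −1, so ξ = 411.3/1 = 411.3 kmol.
Outlet amounts (n = n₀ + ν ξ):
  A: 557.3 − 1(411.3) = 146
  D: 1775 − 1(411.3) = 1364
  C: 0 + 2(411.3) = 822.5
  B: 247.7 (inert)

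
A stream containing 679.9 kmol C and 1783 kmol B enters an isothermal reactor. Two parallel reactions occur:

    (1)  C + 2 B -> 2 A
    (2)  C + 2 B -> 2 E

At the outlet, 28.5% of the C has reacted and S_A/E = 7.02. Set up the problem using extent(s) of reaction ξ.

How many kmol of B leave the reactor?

Conversion of C: C consumed = 0.285 × 679.9 = 193.8 kmol = 1ξ₁ + 1ξ₂.
Selectivity: 2ξ₁ / (2ξ₂) = 7.02 → ξ₁ = 7.02 ξ₂.
Substitute: (1·7.02 + 1) ξ₂ = 193.8 → ξ₂ = 24.16 kmol, ξ₁ = 169.6 kmol.
Outlet amounts (n = n₀ + Σ ν·ξ):
  C: 679.9 − 1(169.6) − 1(24.16) = 486.1
  B: 1783 − 2(169.6) − 2(24.16) = 1395
  A: 0 + 2(169.6) = 339.2
  E: 0 + 2(24.16) = 48.32

1400 kmol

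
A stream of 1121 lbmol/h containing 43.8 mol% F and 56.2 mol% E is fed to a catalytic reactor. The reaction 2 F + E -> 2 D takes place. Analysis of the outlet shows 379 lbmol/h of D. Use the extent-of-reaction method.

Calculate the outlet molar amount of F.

For D: n = n₀ + 2ξ → 379 = 0 + 2ξ, giving ξ = 189.5 lbmol/h.
Outlet amounts (n = n₀ + ν ξ):
  F: 491 − 2(189.5) = 112
  E: 630 − 1(189.5) = 440.5
  D: 0 + 2(189.5) = 379

112 lbmol/h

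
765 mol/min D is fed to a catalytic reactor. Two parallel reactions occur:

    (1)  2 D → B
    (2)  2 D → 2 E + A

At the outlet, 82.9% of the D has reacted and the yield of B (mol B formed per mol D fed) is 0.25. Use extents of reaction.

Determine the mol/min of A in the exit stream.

126 mol/min

Yield of B: 1ξ₁ / 765 = 0.25 → ξ₁ = 191.2 mol/min.
Conversion of D: 2ξ₁ + 2ξ₂ = 0.829 × 765 = 634.2 → ξ₂ = 125.8 mol/min.
Outlet amounts (n = n₀ + Σ ν·ξ):
  D: 765 − 2(191.2) − 2(125.8) = 130.8
  B: 0 + 1(191.2) = 191.2
  E: 0 + 2(125.8) = 251.7
  A: 0 + 1(125.8) = 125.8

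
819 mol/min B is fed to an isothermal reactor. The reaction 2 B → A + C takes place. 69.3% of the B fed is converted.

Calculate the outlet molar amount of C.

284 mol/min

B reacted = 0.693 × 819 = 567.6 mol/min; ν_B = −2, so ξ = 567.6/2 = 283.8 mol/min.
Outlet amounts (n = n₀ + ν ξ):
  B: 819 − 2(283.8) = 251.4
  A: 0 + 1(283.8) = 283.8
  C: 0 + 1(283.8) = 283.8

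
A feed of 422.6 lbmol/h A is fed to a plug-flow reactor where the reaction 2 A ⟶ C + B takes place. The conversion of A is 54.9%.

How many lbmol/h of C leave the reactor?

A reacted = 0.549 × 422.6 = 232 lbmol/h; ν_A = −2, so ξ = 232/2 = 116 lbmol/h.
Outlet amounts (n = n₀ + ν ξ):
  A: 422.6 − 2(116) = 190.6
  C: 0 + 1(116) = 116
  B: 0 + 1(116) = 116

116 lbmol/h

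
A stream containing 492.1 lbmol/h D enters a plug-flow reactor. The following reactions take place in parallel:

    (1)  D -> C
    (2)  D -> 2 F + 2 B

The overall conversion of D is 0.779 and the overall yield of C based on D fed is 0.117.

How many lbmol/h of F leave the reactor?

Yield of C: 1ξ₁ / 492.1 = 0.117 → ξ₁ = 57.58 lbmol/h.
Conversion of D: 1ξ₁ + 1ξ₂ = 0.779 × 492.1 = 383.3 → ξ₂ = 325.8 lbmol/h.
Outlet amounts (n = n₀ + Σ ν·ξ):
  D: 492.1 − 1(57.58) − 1(325.8) = 108.8
  C: 0 + 1(57.58) = 57.58
  F: 0 + 2(325.8) = 651.5
  B: 0 + 2(325.8) = 651.5

652 lbmol/h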